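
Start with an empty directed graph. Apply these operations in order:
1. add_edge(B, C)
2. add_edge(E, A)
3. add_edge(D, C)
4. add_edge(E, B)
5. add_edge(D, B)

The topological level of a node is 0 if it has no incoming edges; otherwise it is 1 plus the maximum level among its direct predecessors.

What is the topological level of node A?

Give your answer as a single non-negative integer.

Op 1: add_edge(B, C). Edges now: 1
Op 2: add_edge(E, A). Edges now: 2
Op 3: add_edge(D, C). Edges now: 3
Op 4: add_edge(E, B). Edges now: 4
Op 5: add_edge(D, B). Edges now: 5
Compute levels (Kahn BFS):
  sources (in-degree 0): D, E
  process D: level=0
    D->B: in-degree(B)=1, level(B)>=1
    D->C: in-degree(C)=1, level(C)>=1
  process E: level=0
    E->A: in-degree(A)=0, level(A)=1, enqueue
    E->B: in-degree(B)=0, level(B)=1, enqueue
  process A: level=1
  process B: level=1
    B->C: in-degree(C)=0, level(C)=2, enqueue
  process C: level=2
All levels: A:1, B:1, C:2, D:0, E:0
level(A) = 1

Answer: 1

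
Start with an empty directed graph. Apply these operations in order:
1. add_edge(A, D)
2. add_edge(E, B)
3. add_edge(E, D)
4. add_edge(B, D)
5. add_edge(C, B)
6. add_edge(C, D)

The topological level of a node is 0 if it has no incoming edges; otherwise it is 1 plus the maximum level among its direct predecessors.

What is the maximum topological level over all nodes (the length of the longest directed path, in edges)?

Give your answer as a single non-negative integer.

Op 1: add_edge(A, D). Edges now: 1
Op 2: add_edge(E, B). Edges now: 2
Op 3: add_edge(E, D). Edges now: 3
Op 4: add_edge(B, D). Edges now: 4
Op 5: add_edge(C, B). Edges now: 5
Op 6: add_edge(C, D). Edges now: 6
Compute levels (Kahn BFS):
  sources (in-degree 0): A, C, E
  process A: level=0
    A->D: in-degree(D)=3, level(D)>=1
  process C: level=0
    C->B: in-degree(B)=1, level(B)>=1
    C->D: in-degree(D)=2, level(D)>=1
  process E: level=0
    E->B: in-degree(B)=0, level(B)=1, enqueue
    E->D: in-degree(D)=1, level(D)>=1
  process B: level=1
    B->D: in-degree(D)=0, level(D)=2, enqueue
  process D: level=2
All levels: A:0, B:1, C:0, D:2, E:0
max level = 2

Answer: 2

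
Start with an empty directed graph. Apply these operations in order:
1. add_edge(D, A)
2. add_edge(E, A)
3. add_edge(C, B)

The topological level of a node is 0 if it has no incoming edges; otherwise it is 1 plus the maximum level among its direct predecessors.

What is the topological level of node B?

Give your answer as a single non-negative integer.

Answer: 1

Derivation:
Op 1: add_edge(D, A). Edges now: 1
Op 2: add_edge(E, A). Edges now: 2
Op 3: add_edge(C, B). Edges now: 3
Compute levels (Kahn BFS):
  sources (in-degree 0): C, D, E
  process C: level=0
    C->B: in-degree(B)=0, level(B)=1, enqueue
  process D: level=0
    D->A: in-degree(A)=1, level(A)>=1
  process E: level=0
    E->A: in-degree(A)=0, level(A)=1, enqueue
  process B: level=1
  process A: level=1
All levels: A:1, B:1, C:0, D:0, E:0
level(B) = 1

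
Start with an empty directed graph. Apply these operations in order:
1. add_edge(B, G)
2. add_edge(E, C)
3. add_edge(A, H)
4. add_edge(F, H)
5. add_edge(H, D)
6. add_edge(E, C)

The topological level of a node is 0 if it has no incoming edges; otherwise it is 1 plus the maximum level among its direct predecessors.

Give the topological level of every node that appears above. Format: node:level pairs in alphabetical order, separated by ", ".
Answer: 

Answer: A:0, B:0, C:1, D:2, E:0, F:0, G:1, H:1

Derivation:
Op 1: add_edge(B, G). Edges now: 1
Op 2: add_edge(E, C). Edges now: 2
Op 3: add_edge(A, H). Edges now: 3
Op 4: add_edge(F, H). Edges now: 4
Op 5: add_edge(H, D). Edges now: 5
Op 6: add_edge(E, C) (duplicate, no change). Edges now: 5
Compute levels (Kahn BFS):
  sources (in-degree 0): A, B, E, F
  process A: level=0
    A->H: in-degree(H)=1, level(H)>=1
  process B: level=0
    B->G: in-degree(G)=0, level(G)=1, enqueue
  process E: level=0
    E->C: in-degree(C)=0, level(C)=1, enqueue
  process F: level=0
    F->H: in-degree(H)=0, level(H)=1, enqueue
  process G: level=1
  process C: level=1
  process H: level=1
    H->D: in-degree(D)=0, level(D)=2, enqueue
  process D: level=2
All levels: A:0, B:0, C:1, D:2, E:0, F:0, G:1, H:1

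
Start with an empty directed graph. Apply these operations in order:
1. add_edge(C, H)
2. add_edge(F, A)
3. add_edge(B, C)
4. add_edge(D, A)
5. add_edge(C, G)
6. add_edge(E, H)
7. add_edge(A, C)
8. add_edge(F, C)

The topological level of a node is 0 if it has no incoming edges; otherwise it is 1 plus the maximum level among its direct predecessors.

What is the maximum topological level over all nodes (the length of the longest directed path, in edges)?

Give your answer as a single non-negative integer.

Answer: 3

Derivation:
Op 1: add_edge(C, H). Edges now: 1
Op 2: add_edge(F, A). Edges now: 2
Op 3: add_edge(B, C). Edges now: 3
Op 4: add_edge(D, A). Edges now: 4
Op 5: add_edge(C, G). Edges now: 5
Op 6: add_edge(E, H). Edges now: 6
Op 7: add_edge(A, C). Edges now: 7
Op 8: add_edge(F, C). Edges now: 8
Compute levels (Kahn BFS):
  sources (in-degree 0): B, D, E, F
  process B: level=0
    B->C: in-degree(C)=2, level(C)>=1
  process D: level=0
    D->A: in-degree(A)=1, level(A)>=1
  process E: level=0
    E->H: in-degree(H)=1, level(H)>=1
  process F: level=0
    F->A: in-degree(A)=0, level(A)=1, enqueue
    F->C: in-degree(C)=1, level(C)>=1
  process A: level=1
    A->C: in-degree(C)=0, level(C)=2, enqueue
  process C: level=2
    C->G: in-degree(G)=0, level(G)=3, enqueue
    C->H: in-degree(H)=0, level(H)=3, enqueue
  process G: level=3
  process H: level=3
All levels: A:1, B:0, C:2, D:0, E:0, F:0, G:3, H:3
max level = 3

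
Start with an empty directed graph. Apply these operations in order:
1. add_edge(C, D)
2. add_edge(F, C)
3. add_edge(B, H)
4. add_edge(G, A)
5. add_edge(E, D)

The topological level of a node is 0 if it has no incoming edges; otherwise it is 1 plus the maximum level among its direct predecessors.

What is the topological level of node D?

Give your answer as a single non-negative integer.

Op 1: add_edge(C, D). Edges now: 1
Op 2: add_edge(F, C). Edges now: 2
Op 3: add_edge(B, H). Edges now: 3
Op 4: add_edge(G, A). Edges now: 4
Op 5: add_edge(E, D). Edges now: 5
Compute levels (Kahn BFS):
  sources (in-degree 0): B, E, F, G
  process B: level=0
    B->H: in-degree(H)=0, level(H)=1, enqueue
  process E: level=0
    E->D: in-degree(D)=1, level(D)>=1
  process F: level=0
    F->C: in-degree(C)=0, level(C)=1, enqueue
  process G: level=0
    G->A: in-degree(A)=0, level(A)=1, enqueue
  process H: level=1
  process C: level=1
    C->D: in-degree(D)=0, level(D)=2, enqueue
  process A: level=1
  process D: level=2
All levels: A:1, B:0, C:1, D:2, E:0, F:0, G:0, H:1
level(D) = 2

Answer: 2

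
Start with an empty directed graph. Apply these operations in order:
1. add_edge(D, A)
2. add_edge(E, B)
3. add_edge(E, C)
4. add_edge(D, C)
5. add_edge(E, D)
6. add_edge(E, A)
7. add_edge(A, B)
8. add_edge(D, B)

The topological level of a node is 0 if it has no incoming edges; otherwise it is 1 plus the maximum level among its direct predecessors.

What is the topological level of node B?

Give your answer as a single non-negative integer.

Answer: 3

Derivation:
Op 1: add_edge(D, A). Edges now: 1
Op 2: add_edge(E, B). Edges now: 2
Op 3: add_edge(E, C). Edges now: 3
Op 4: add_edge(D, C). Edges now: 4
Op 5: add_edge(E, D). Edges now: 5
Op 6: add_edge(E, A). Edges now: 6
Op 7: add_edge(A, B). Edges now: 7
Op 8: add_edge(D, B). Edges now: 8
Compute levels (Kahn BFS):
  sources (in-degree 0): E
  process E: level=0
    E->A: in-degree(A)=1, level(A)>=1
    E->B: in-degree(B)=2, level(B)>=1
    E->C: in-degree(C)=1, level(C)>=1
    E->D: in-degree(D)=0, level(D)=1, enqueue
  process D: level=1
    D->A: in-degree(A)=0, level(A)=2, enqueue
    D->B: in-degree(B)=1, level(B)>=2
    D->C: in-degree(C)=0, level(C)=2, enqueue
  process A: level=2
    A->B: in-degree(B)=0, level(B)=3, enqueue
  process C: level=2
  process B: level=3
All levels: A:2, B:3, C:2, D:1, E:0
level(B) = 3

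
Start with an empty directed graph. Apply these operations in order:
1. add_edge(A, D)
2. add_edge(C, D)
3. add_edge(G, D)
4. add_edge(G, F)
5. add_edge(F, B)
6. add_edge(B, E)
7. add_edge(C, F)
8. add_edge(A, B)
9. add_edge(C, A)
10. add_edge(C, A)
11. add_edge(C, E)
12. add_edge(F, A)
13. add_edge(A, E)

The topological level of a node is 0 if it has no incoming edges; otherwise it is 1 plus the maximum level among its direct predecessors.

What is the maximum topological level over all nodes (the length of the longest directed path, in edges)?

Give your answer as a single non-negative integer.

Op 1: add_edge(A, D). Edges now: 1
Op 2: add_edge(C, D). Edges now: 2
Op 3: add_edge(G, D). Edges now: 3
Op 4: add_edge(G, F). Edges now: 4
Op 5: add_edge(F, B). Edges now: 5
Op 6: add_edge(B, E). Edges now: 6
Op 7: add_edge(C, F). Edges now: 7
Op 8: add_edge(A, B). Edges now: 8
Op 9: add_edge(C, A). Edges now: 9
Op 10: add_edge(C, A) (duplicate, no change). Edges now: 9
Op 11: add_edge(C, E). Edges now: 10
Op 12: add_edge(F, A). Edges now: 11
Op 13: add_edge(A, E). Edges now: 12
Compute levels (Kahn BFS):
  sources (in-degree 0): C, G
  process C: level=0
    C->A: in-degree(A)=1, level(A)>=1
    C->D: in-degree(D)=2, level(D)>=1
    C->E: in-degree(E)=2, level(E)>=1
    C->F: in-degree(F)=1, level(F)>=1
  process G: level=0
    G->D: in-degree(D)=1, level(D)>=1
    G->F: in-degree(F)=0, level(F)=1, enqueue
  process F: level=1
    F->A: in-degree(A)=0, level(A)=2, enqueue
    F->B: in-degree(B)=1, level(B)>=2
  process A: level=2
    A->B: in-degree(B)=0, level(B)=3, enqueue
    A->D: in-degree(D)=0, level(D)=3, enqueue
    A->E: in-degree(E)=1, level(E)>=3
  process B: level=3
    B->E: in-degree(E)=0, level(E)=4, enqueue
  process D: level=3
  process E: level=4
All levels: A:2, B:3, C:0, D:3, E:4, F:1, G:0
max level = 4

Answer: 4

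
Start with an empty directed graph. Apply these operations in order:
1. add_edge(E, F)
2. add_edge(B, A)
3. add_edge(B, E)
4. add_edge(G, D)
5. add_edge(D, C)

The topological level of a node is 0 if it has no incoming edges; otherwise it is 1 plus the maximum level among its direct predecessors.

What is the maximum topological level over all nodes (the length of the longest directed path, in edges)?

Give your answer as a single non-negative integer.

Op 1: add_edge(E, F). Edges now: 1
Op 2: add_edge(B, A). Edges now: 2
Op 3: add_edge(B, E). Edges now: 3
Op 4: add_edge(G, D). Edges now: 4
Op 5: add_edge(D, C). Edges now: 5
Compute levels (Kahn BFS):
  sources (in-degree 0): B, G
  process B: level=0
    B->A: in-degree(A)=0, level(A)=1, enqueue
    B->E: in-degree(E)=0, level(E)=1, enqueue
  process G: level=0
    G->D: in-degree(D)=0, level(D)=1, enqueue
  process A: level=1
  process E: level=1
    E->F: in-degree(F)=0, level(F)=2, enqueue
  process D: level=1
    D->C: in-degree(C)=0, level(C)=2, enqueue
  process F: level=2
  process C: level=2
All levels: A:1, B:0, C:2, D:1, E:1, F:2, G:0
max level = 2

Answer: 2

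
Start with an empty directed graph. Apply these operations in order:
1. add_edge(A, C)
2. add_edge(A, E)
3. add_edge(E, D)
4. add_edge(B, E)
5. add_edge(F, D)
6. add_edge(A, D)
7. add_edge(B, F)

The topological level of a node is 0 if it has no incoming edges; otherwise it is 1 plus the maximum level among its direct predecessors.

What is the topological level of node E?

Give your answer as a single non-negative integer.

Answer: 1

Derivation:
Op 1: add_edge(A, C). Edges now: 1
Op 2: add_edge(A, E). Edges now: 2
Op 3: add_edge(E, D). Edges now: 3
Op 4: add_edge(B, E). Edges now: 4
Op 5: add_edge(F, D). Edges now: 5
Op 6: add_edge(A, D). Edges now: 6
Op 7: add_edge(B, F). Edges now: 7
Compute levels (Kahn BFS):
  sources (in-degree 0): A, B
  process A: level=0
    A->C: in-degree(C)=0, level(C)=1, enqueue
    A->D: in-degree(D)=2, level(D)>=1
    A->E: in-degree(E)=1, level(E)>=1
  process B: level=0
    B->E: in-degree(E)=0, level(E)=1, enqueue
    B->F: in-degree(F)=0, level(F)=1, enqueue
  process C: level=1
  process E: level=1
    E->D: in-degree(D)=1, level(D)>=2
  process F: level=1
    F->D: in-degree(D)=0, level(D)=2, enqueue
  process D: level=2
All levels: A:0, B:0, C:1, D:2, E:1, F:1
level(E) = 1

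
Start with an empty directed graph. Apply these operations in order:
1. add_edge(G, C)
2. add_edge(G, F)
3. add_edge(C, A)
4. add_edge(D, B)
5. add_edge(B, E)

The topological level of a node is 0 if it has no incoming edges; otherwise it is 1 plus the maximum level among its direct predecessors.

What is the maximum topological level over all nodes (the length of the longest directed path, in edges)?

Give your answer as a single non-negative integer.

Answer: 2

Derivation:
Op 1: add_edge(G, C). Edges now: 1
Op 2: add_edge(G, F). Edges now: 2
Op 3: add_edge(C, A). Edges now: 3
Op 4: add_edge(D, B). Edges now: 4
Op 5: add_edge(B, E). Edges now: 5
Compute levels (Kahn BFS):
  sources (in-degree 0): D, G
  process D: level=0
    D->B: in-degree(B)=0, level(B)=1, enqueue
  process G: level=0
    G->C: in-degree(C)=0, level(C)=1, enqueue
    G->F: in-degree(F)=0, level(F)=1, enqueue
  process B: level=1
    B->E: in-degree(E)=0, level(E)=2, enqueue
  process C: level=1
    C->A: in-degree(A)=0, level(A)=2, enqueue
  process F: level=1
  process E: level=2
  process A: level=2
All levels: A:2, B:1, C:1, D:0, E:2, F:1, G:0
max level = 2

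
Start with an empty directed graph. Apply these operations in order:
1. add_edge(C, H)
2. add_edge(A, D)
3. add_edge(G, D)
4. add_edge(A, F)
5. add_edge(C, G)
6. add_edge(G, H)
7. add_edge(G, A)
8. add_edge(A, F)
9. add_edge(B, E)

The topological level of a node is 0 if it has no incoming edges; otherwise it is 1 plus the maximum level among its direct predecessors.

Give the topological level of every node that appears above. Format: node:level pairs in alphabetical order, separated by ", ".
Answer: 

Op 1: add_edge(C, H). Edges now: 1
Op 2: add_edge(A, D). Edges now: 2
Op 3: add_edge(G, D). Edges now: 3
Op 4: add_edge(A, F). Edges now: 4
Op 5: add_edge(C, G). Edges now: 5
Op 6: add_edge(G, H). Edges now: 6
Op 7: add_edge(G, A). Edges now: 7
Op 8: add_edge(A, F) (duplicate, no change). Edges now: 7
Op 9: add_edge(B, E). Edges now: 8
Compute levels (Kahn BFS):
  sources (in-degree 0): B, C
  process B: level=0
    B->E: in-degree(E)=0, level(E)=1, enqueue
  process C: level=0
    C->G: in-degree(G)=0, level(G)=1, enqueue
    C->H: in-degree(H)=1, level(H)>=1
  process E: level=1
  process G: level=1
    G->A: in-degree(A)=0, level(A)=2, enqueue
    G->D: in-degree(D)=1, level(D)>=2
    G->H: in-degree(H)=0, level(H)=2, enqueue
  process A: level=2
    A->D: in-degree(D)=0, level(D)=3, enqueue
    A->F: in-degree(F)=0, level(F)=3, enqueue
  process H: level=2
  process D: level=3
  process F: level=3
All levels: A:2, B:0, C:0, D:3, E:1, F:3, G:1, H:2

Answer: A:2, B:0, C:0, D:3, E:1, F:3, G:1, H:2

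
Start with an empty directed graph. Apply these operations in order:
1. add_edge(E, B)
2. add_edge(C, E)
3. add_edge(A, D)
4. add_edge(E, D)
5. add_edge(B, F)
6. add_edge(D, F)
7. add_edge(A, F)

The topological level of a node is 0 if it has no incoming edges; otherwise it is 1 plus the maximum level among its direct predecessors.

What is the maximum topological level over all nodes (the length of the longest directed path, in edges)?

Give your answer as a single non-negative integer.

Op 1: add_edge(E, B). Edges now: 1
Op 2: add_edge(C, E). Edges now: 2
Op 3: add_edge(A, D). Edges now: 3
Op 4: add_edge(E, D). Edges now: 4
Op 5: add_edge(B, F). Edges now: 5
Op 6: add_edge(D, F). Edges now: 6
Op 7: add_edge(A, F). Edges now: 7
Compute levels (Kahn BFS):
  sources (in-degree 0): A, C
  process A: level=0
    A->D: in-degree(D)=1, level(D)>=1
    A->F: in-degree(F)=2, level(F)>=1
  process C: level=0
    C->E: in-degree(E)=0, level(E)=1, enqueue
  process E: level=1
    E->B: in-degree(B)=0, level(B)=2, enqueue
    E->D: in-degree(D)=0, level(D)=2, enqueue
  process B: level=2
    B->F: in-degree(F)=1, level(F)>=3
  process D: level=2
    D->F: in-degree(F)=0, level(F)=3, enqueue
  process F: level=3
All levels: A:0, B:2, C:0, D:2, E:1, F:3
max level = 3

Answer: 3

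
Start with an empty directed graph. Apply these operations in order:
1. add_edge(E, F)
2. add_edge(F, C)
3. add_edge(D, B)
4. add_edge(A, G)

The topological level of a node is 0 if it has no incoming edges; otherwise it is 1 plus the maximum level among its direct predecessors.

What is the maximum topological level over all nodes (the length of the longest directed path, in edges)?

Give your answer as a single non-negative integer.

Answer: 2

Derivation:
Op 1: add_edge(E, F). Edges now: 1
Op 2: add_edge(F, C). Edges now: 2
Op 3: add_edge(D, B). Edges now: 3
Op 4: add_edge(A, G). Edges now: 4
Compute levels (Kahn BFS):
  sources (in-degree 0): A, D, E
  process A: level=0
    A->G: in-degree(G)=0, level(G)=1, enqueue
  process D: level=0
    D->B: in-degree(B)=0, level(B)=1, enqueue
  process E: level=0
    E->F: in-degree(F)=0, level(F)=1, enqueue
  process G: level=1
  process B: level=1
  process F: level=1
    F->C: in-degree(C)=0, level(C)=2, enqueue
  process C: level=2
All levels: A:0, B:1, C:2, D:0, E:0, F:1, G:1
max level = 2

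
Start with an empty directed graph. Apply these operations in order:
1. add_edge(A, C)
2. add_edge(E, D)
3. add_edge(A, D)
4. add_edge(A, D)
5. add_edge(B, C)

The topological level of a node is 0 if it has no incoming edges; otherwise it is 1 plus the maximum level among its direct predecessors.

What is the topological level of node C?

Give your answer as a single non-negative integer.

Op 1: add_edge(A, C). Edges now: 1
Op 2: add_edge(E, D). Edges now: 2
Op 3: add_edge(A, D). Edges now: 3
Op 4: add_edge(A, D) (duplicate, no change). Edges now: 3
Op 5: add_edge(B, C). Edges now: 4
Compute levels (Kahn BFS):
  sources (in-degree 0): A, B, E
  process A: level=0
    A->C: in-degree(C)=1, level(C)>=1
    A->D: in-degree(D)=1, level(D)>=1
  process B: level=0
    B->C: in-degree(C)=0, level(C)=1, enqueue
  process E: level=0
    E->D: in-degree(D)=0, level(D)=1, enqueue
  process C: level=1
  process D: level=1
All levels: A:0, B:0, C:1, D:1, E:0
level(C) = 1

Answer: 1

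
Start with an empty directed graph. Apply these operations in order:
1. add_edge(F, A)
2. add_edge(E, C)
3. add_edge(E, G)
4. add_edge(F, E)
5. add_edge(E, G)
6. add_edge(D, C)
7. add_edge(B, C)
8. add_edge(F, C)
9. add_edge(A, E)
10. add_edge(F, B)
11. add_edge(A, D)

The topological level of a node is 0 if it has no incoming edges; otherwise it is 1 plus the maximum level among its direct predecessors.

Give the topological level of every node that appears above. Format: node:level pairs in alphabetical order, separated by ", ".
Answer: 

Op 1: add_edge(F, A). Edges now: 1
Op 2: add_edge(E, C). Edges now: 2
Op 3: add_edge(E, G). Edges now: 3
Op 4: add_edge(F, E). Edges now: 4
Op 5: add_edge(E, G) (duplicate, no change). Edges now: 4
Op 6: add_edge(D, C). Edges now: 5
Op 7: add_edge(B, C). Edges now: 6
Op 8: add_edge(F, C). Edges now: 7
Op 9: add_edge(A, E). Edges now: 8
Op 10: add_edge(F, B). Edges now: 9
Op 11: add_edge(A, D). Edges now: 10
Compute levels (Kahn BFS):
  sources (in-degree 0): F
  process F: level=0
    F->A: in-degree(A)=0, level(A)=1, enqueue
    F->B: in-degree(B)=0, level(B)=1, enqueue
    F->C: in-degree(C)=3, level(C)>=1
    F->E: in-degree(E)=1, level(E)>=1
  process A: level=1
    A->D: in-degree(D)=0, level(D)=2, enqueue
    A->E: in-degree(E)=0, level(E)=2, enqueue
  process B: level=1
    B->C: in-degree(C)=2, level(C)>=2
  process D: level=2
    D->C: in-degree(C)=1, level(C)>=3
  process E: level=2
    E->C: in-degree(C)=0, level(C)=3, enqueue
    E->G: in-degree(G)=0, level(G)=3, enqueue
  process C: level=3
  process G: level=3
All levels: A:1, B:1, C:3, D:2, E:2, F:0, G:3

Answer: A:1, B:1, C:3, D:2, E:2, F:0, G:3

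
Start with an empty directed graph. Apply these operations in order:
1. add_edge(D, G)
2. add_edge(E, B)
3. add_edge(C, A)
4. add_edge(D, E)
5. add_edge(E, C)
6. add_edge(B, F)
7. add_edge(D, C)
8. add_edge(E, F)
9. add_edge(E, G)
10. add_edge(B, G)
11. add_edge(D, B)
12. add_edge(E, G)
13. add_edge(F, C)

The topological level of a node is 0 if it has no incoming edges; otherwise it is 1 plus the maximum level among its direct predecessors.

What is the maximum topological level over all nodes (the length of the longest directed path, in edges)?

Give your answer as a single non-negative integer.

Answer: 5

Derivation:
Op 1: add_edge(D, G). Edges now: 1
Op 2: add_edge(E, B). Edges now: 2
Op 3: add_edge(C, A). Edges now: 3
Op 4: add_edge(D, E). Edges now: 4
Op 5: add_edge(E, C). Edges now: 5
Op 6: add_edge(B, F). Edges now: 6
Op 7: add_edge(D, C). Edges now: 7
Op 8: add_edge(E, F). Edges now: 8
Op 9: add_edge(E, G). Edges now: 9
Op 10: add_edge(B, G). Edges now: 10
Op 11: add_edge(D, B). Edges now: 11
Op 12: add_edge(E, G) (duplicate, no change). Edges now: 11
Op 13: add_edge(F, C). Edges now: 12
Compute levels (Kahn BFS):
  sources (in-degree 0): D
  process D: level=0
    D->B: in-degree(B)=1, level(B)>=1
    D->C: in-degree(C)=2, level(C)>=1
    D->E: in-degree(E)=0, level(E)=1, enqueue
    D->G: in-degree(G)=2, level(G)>=1
  process E: level=1
    E->B: in-degree(B)=0, level(B)=2, enqueue
    E->C: in-degree(C)=1, level(C)>=2
    E->F: in-degree(F)=1, level(F)>=2
    E->G: in-degree(G)=1, level(G)>=2
  process B: level=2
    B->F: in-degree(F)=0, level(F)=3, enqueue
    B->G: in-degree(G)=0, level(G)=3, enqueue
  process F: level=3
    F->C: in-degree(C)=0, level(C)=4, enqueue
  process G: level=3
  process C: level=4
    C->A: in-degree(A)=0, level(A)=5, enqueue
  process A: level=5
All levels: A:5, B:2, C:4, D:0, E:1, F:3, G:3
max level = 5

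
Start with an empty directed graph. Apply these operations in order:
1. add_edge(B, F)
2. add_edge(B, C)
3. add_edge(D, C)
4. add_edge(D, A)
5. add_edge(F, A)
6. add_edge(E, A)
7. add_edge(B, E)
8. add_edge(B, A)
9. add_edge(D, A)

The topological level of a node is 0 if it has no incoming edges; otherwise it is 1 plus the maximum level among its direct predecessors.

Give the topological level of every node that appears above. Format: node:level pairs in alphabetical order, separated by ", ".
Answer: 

Op 1: add_edge(B, F). Edges now: 1
Op 2: add_edge(B, C). Edges now: 2
Op 3: add_edge(D, C). Edges now: 3
Op 4: add_edge(D, A). Edges now: 4
Op 5: add_edge(F, A). Edges now: 5
Op 6: add_edge(E, A). Edges now: 6
Op 7: add_edge(B, E). Edges now: 7
Op 8: add_edge(B, A). Edges now: 8
Op 9: add_edge(D, A) (duplicate, no change). Edges now: 8
Compute levels (Kahn BFS):
  sources (in-degree 0): B, D
  process B: level=0
    B->A: in-degree(A)=3, level(A)>=1
    B->C: in-degree(C)=1, level(C)>=1
    B->E: in-degree(E)=0, level(E)=1, enqueue
    B->F: in-degree(F)=0, level(F)=1, enqueue
  process D: level=0
    D->A: in-degree(A)=2, level(A)>=1
    D->C: in-degree(C)=0, level(C)=1, enqueue
  process E: level=1
    E->A: in-degree(A)=1, level(A)>=2
  process F: level=1
    F->A: in-degree(A)=0, level(A)=2, enqueue
  process C: level=1
  process A: level=2
All levels: A:2, B:0, C:1, D:0, E:1, F:1

Answer: A:2, B:0, C:1, D:0, E:1, F:1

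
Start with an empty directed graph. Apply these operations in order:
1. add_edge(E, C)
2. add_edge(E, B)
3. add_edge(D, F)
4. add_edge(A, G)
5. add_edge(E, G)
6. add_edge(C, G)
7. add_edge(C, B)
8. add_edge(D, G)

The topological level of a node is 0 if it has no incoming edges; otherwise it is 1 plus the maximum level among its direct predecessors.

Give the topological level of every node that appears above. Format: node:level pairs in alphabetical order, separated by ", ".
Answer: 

Op 1: add_edge(E, C). Edges now: 1
Op 2: add_edge(E, B). Edges now: 2
Op 3: add_edge(D, F). Edges now: 3
Op 4: add_edge(A, G). Edges now: 4
Op 5: add_edge(E, G). Edges now: 5
Op 6: add_edge(C, G). Edges now: 6
Op 7: add_edge(C, B). Edges now: 7
Op 8: add_edge(D, G). Edges now: 8
Compute levels (Kahn BFS):
  sources (in-degree 0): A, D, E
  process A: level=0
    A->G: in-degree(G)=3, level(G)>=1
  process D: level=0
    D->F: in-degree(F)=0, level(F)=1, enqueue
    D->G: in-degree(G)=2, level(G)>=1
  process E: level=0
    E->B: in-degree(B)=1, level(B)>=1
    E->C: in-degree(C)=0, level(C)=1, enqueue
    E->G: in-degree(G)=1, level(G)>=1
  process F: level=1
  process C: level=1
    C->B: in-degree(B)=0, level(B)=2, enqueue
    C->G: in-degree(G)=0, level(G)=2, enqueue
  process B: level=2
  process G: level=2
All levels: A:0, B:2, C:1, D:0, E:0, F:1, G:2

Answer: A:0, B:2, C:1, D:0, E:0, F:1, G:2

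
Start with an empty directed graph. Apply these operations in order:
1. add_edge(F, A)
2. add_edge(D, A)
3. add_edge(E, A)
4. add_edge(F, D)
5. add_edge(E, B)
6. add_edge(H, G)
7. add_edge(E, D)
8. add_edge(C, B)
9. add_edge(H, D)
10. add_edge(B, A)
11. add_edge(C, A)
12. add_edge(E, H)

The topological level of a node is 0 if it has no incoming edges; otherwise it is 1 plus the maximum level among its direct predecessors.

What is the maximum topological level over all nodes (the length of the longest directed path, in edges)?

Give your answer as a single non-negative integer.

Answer: 3

Derivation:
Op 1: add_edge(F, A). Edges now: 1
Op 2: add_edge(D, A). Edges now: 2
Op 3: add_edge(E, A). Edges now: 3
Op 4: add_edge(F, D). Edges now: 4
Op 5: add_edge(E, B). Edges now: 5
Op 6: add_edge(H, G). Edges now: 6
Op 7: add_edge(E, D). Edges now: 7
Op 8: add_edge(C, B). Edges now: 8
Op 9: add_edge(H, D). Edges now: 9
Op 10: add_edge(B, A). Edges now: 10
Op 11: add_edge(C, A). Edges now: 11
Op 12: add_edge(E, H). Edges now: 12
Compute levels (Kahn BFS):
  sources (in-degree 0): C, E, F
  process C: level=0
    C->A: in-degree(A)=4, level(A)>=1
    C->B: in-degree(B)=1, level(B)>=1
  process E: level=0
    E->A: in-degree(A)=3, level(A)>=1
    E->B: in-degree(B)=0, level(B)=1, enqueue
    E->D: in-degree(D)=2, level(D)>=1
    E->H: in-degree(H)=0, level(H)=1, enqueue
  process F: level=0
    F->A: in-degree(A)=2, level(A)>=1
    F->D: in-degree(D)=1, level(D)>=1
  process B: level=1
    B->A: in-degree(A)=1, level(A)>=2
  process H: level=1
    H->D: in-degree(D)=0, level(D)=2, enqueue
    H->G: in-degree(G)=0, level(G)=2, enqueue
  process D: level=2
    D->A: in-degree(A)=0, level(A)=3, enqueue
  process G: level=2
  process A: level=3
All levels: A:3, B:1, C:0, D:2, E:0, F:0, G:2, H:1
max level = 3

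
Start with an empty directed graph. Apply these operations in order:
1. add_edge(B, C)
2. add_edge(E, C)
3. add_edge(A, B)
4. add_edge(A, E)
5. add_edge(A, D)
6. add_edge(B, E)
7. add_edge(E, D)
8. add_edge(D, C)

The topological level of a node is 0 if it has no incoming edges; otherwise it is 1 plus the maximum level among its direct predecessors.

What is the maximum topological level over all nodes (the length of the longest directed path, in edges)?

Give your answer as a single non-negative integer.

Answer: 4

Derivation:
Op 1: add_edge(B, C). Edges now: 1
Op 2: add_edge(E, C). Edges now: 2
Op 3: add_edge(A, B). Edges now: 3
Op 4: add_edge(A, E). Edges now: 4
Op 5: add_edge(A, D). Edges now: 5
Op 6: add_edge(B, E). Edges now: 6
Op 7: add_edge(E, D). Edges now: 7
Op 8: add_edge(D, C). Edges now: 8
Compute levels (Kahn BFS):
  sources (in-degree 0): A
  process A: level=0
    A->B: in-degree(B)=0, level(B)=1, enqueue
    A->D: in-degree(D)=1, level(D)>=1
    A->E: in-degree(E)=1, level(E)>=1
  process B: level=1
    B->C: in-degree(C)=2, level(C)>=2
    B->E: in-degree(E)=0, level(E)=2, enqueue
  process E: level=2
    E->C: in-degree(C)=1, level(C)>=3
    E->D: in-degree(D)=0, level(D)=3, enqueue
  process D: level=3
    D->C: in-degree(C)=0, level(C)=4, enqueue
  process C: level=4
All levels: A:0, B:1, C:4, D:3, E:2
max level = 4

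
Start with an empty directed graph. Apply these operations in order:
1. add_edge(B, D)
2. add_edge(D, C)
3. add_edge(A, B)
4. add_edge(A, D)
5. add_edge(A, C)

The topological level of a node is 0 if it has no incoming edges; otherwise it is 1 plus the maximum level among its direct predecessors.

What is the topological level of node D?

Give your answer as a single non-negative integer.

Op 1: add_edge(B, D). Edges now: 1
Op 2: add_edge(D, C). Edges now: 2
Op 3: add_edge(A, B). Edges now: 3
Op 4: add_edge(A, D). Edges now: 4
Op 5: add_edge(A, C). Edges now: 5
Compute levels (Kahn BFS):
  sources (in-degree 0): A
  process A: level=0
    A->B: in-degree(B)=0, level(B)=1, enqueue
    A->C: in-degree(C)=1, level(C)>=1
    A->D: in-degree(D)=1, level(D)>=1
  process B: level=1
    B->D: in-degree(D)=0, level(D)=2, enqueue
  process D: level=2
    D->C: in-degree(C)=0, level(C)=3, enqueue
  process C: level=3
All levels: A:0, B:1, C:3, D:2
level(D) = 2

Answer: 2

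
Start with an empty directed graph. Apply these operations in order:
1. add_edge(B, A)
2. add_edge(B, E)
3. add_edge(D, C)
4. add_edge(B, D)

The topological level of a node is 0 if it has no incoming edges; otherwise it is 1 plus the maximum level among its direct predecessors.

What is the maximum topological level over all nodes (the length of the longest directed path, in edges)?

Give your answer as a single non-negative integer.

Op 1: add_edge(B, A). Edges now: 1
Op 2: add_edge(B, E). Edges now: 2
Op 3: add_edge(D, C). Edges now: 3
Op 4: add_edge(B, D). Edges now: 4
Compute levels (Kahn BFS):
  sources (in-degree 0): B
  process B: level=0
    B->A: in-degree(A)=0, level(A)=1, enqueue
    B->D: in-degree(D)=0, level(D)=1, enqueue
    B->E: in-degree(E)=0, level(E)=1, enqueue
  process A: level=1
  process D: level=1
    D->C: in-degree(C)=0, level(C)=2, enqueue
  process E: level=1
  process C: level=2
All levels: A:1, B:0, C:2, D:1, E:1
max level = 2

Answer: 2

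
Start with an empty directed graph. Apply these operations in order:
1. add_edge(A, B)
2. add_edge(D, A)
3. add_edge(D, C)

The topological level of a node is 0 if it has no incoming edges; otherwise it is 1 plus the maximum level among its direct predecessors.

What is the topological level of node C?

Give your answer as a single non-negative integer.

Answer: 1

Derivation:
Op 1: add_edge(A, B). Edges now: 1
Op 2: add_edge(D, A). Edges now: 2
Op 3: add_edge(D, C). Edges now: 3
Compute levels (Kahn BFS):
  sources (in-degree 0): D
  process D: level=0
    D->A: in-degree(A)=0, level(A)=1, enqueue
    D->C: in-degree(C)=0, level(C)=1, enqueue
  process A: level=1
    A->B: in-degree(B)=0, level(B)=2, enqueue
  process C: level=1
  process B: level=2
All levels: A:1, B:2, C:1, D:0
level(C) = 1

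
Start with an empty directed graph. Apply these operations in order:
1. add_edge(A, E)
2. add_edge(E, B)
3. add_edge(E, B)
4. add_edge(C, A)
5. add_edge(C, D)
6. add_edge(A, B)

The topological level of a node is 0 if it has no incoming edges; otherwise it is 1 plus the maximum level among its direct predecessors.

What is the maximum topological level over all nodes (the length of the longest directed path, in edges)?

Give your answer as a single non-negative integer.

Answer: 3

Derivation:
Op 1: add_edge(A, E). Edges now: 1
Op 2: add_edge(E, B). Edges now: 2
Op 3: add_edge(E, B) (duplicate, no change). Edges now: 2
Op 4: add_edge(C, A). Edges now: 3
Op 5: add_edge(C, D). Edges now: 4
Op 6: add_edge(A, B). Edges now: 5
Compute levels (Kahn BFS):
  sources (in-degree 0): C
  process C: level=0
    C->A: in-degree(A)=0, level(A)=1, enqueue
    C->D: in-degree(D)=0, level(D)=1, enqueue
  process A: level=1
    A->B: in-degree(B)=1, level(B)>=2
    A->E: in-degree(E)=0, level(E)=2, enqueue
  process D: level=1
  process E: level=2
    E->B: in-degree(B)=0, level(B)=3, enqueue
  process B: level=3
All levels: A:1, B:3, C:0, D:1, E:2
max level = 3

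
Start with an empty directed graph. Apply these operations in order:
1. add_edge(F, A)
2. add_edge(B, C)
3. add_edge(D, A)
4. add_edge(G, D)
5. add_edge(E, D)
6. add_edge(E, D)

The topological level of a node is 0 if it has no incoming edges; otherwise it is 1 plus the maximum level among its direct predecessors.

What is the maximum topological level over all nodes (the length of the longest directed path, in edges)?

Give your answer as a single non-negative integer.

Op 1: add_edge(F, A). Edges now: 1
Op 2: add_edge(B, C). Edges now: 2
Op 3: add_edge(D, A). Edges now: 3
Op 4: add_edge(G, D). Edges now: 4
Op 5: add_edge(E, D). Edges now: 5
Op 6: add_edge(E, D) (duplicate, no change). Edges now: 5
Compute levels (Kahn BFS):
  sources (in-degree 0): B, E, F, G
  process B: level=0
    B->C: in-degree(C)=0, level(C)=1, enqueue
  process E: level=0
    E->D: in-degree(D)=1, level(D)>=1
  process F: level=0
    F->A: in-degree(A)=1, level(A)>=1
  process G: level=0
    G->D: in-degree(D)=0, level(D)=1, enqueue
  process C: level=1
  process D: level=1
    D->A: in-degree(A)=0, level(A)=2, enqueue
  process A: level=2
All levels: A:2, B:0, C:1, D:1, E:0, F:0, G:0
max level = 2

Answer: 2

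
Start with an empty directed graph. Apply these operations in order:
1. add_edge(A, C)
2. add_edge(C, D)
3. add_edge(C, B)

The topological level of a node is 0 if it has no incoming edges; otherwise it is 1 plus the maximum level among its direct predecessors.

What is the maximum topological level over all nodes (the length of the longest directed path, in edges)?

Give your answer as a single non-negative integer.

Op 1: add_edge(A, C). Edges now: 1
Op 2: add_edge(C, D). Edges now: 2
Op 3: add_edge(C, B). Edges now: 3
Compute levels (Kahn BFS):
  sources (in-degree 0): A
  process A: level=0
    A->C: in-degree(C)=0, level(C)=1, enqueue
  process C: level=1
    C->B: in-degree(B)=0, level(B)=2, enqueue
    C->D: in-degree(D)=0, level(D)=2, enqueue
  process B: level=2
  process D: level=2
All levels: A:0, B:2, C:1, D:2
max level = 2

Answer: 2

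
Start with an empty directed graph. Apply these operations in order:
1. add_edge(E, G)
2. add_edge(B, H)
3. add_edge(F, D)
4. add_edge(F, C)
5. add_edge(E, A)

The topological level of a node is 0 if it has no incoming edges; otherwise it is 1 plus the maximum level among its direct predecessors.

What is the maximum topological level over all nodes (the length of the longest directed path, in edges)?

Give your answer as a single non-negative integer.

Answer: 1

Derivation:
Op 1: add_edge(E, G). Edges now: 1
Op 2: add_edge(B, H). Edges now: 2
Op 3: add_edge(F, D). Edges now: 3
Op 4: add_edge(F, C). Edges now: 4
Op 5: add_edge(E, A). Edges now: 5
Compute levels (Kahn BFS):
  sources (in-degree 0): B, E, F
  process B: level=0
    B->H: in-degree(H)=0, level(H)=1, enqueue
  process E: level=0
    E->A: in-degree(A)=0, level(A)=1, enqueue
    E->G: in-degree(G)=0, level(G)=1, enqueue
  process F: level=0
    F->C: in-degree(C)=0, level(C)=1, enqueue
    F->D: in-degree(D)=0, level(D)=1, enqueue
  process H: level=1
  process A: level=1
  process G: level=1
  process C: level=1
  process D: level=1
All levels: A:1, B:0, C:1, D:1, E:0, F:0, G:1, H:1
max level = 1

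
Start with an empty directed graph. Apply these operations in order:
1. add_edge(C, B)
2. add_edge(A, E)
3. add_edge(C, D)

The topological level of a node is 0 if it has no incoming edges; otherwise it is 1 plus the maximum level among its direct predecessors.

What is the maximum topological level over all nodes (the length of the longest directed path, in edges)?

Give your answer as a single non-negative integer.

Op 1: add_edge(C, B). Edges now: 1
Op 2: add_edge(A, E). Edges now: 2
Op 3: add_edge(C, D). Edges now: 3
Compute levels (Kahn BFS):
  sources (in-degree 0): A, C
  process A: level=0
    A->E: in-degree(E)=0, level(E)=1, enqueue
  process C: level=0
    C->B: in-degree(B)=0, level(B)=1, enqueue
    C->D: in-degree(D)=0, level(D)=1, enqueue
  process E: level=1
  process B: level=1
  process D: level=1
All levels: A:0, B:1, C:0, D:1, E:1
max level = 1

Answer: 1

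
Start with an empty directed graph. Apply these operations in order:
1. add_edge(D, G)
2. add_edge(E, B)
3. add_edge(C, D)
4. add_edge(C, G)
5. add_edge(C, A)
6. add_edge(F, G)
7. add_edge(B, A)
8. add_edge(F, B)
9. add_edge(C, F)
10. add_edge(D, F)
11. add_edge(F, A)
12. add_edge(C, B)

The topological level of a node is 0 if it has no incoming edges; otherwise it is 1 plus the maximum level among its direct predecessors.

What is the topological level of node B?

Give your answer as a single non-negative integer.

Op 1: add_edge(D, G). Edges now: 1
Op 2: add_edge(E, B). Edges now: 2
Op 3: add_edge(C, D). Edges now: 3
Op 4: add_edge(C, G). Edges now: 4
Op 5: add_edge(C, A). Edges now: 5
Op 6: add_edge(F, G). Edges now: 6
Op 7: add_edge(B, A). Edges now: 7
Op 8: add_edge(F, B). Edges now: 8
Op 9: add_edge(C, F). Edges now: 9
Op 10: add_edge(D, F). Edges now: 10
Op 11: add_edge(F, A). Edges now: 11
Op 12: add_edge(C, B). Edges now: 12
Compute levels (Kahn BFS):
  sources (in-degree 0): C, E
  process C: level=0
    C->A: in-degree(A)=2, level(A)>=1
    C->B: in-degree(B)=2, level(B)>=1
    C->D: in-degree(D)=0, level(D)=1, enqueue
    C->F: in-degree(F)=1, level(F)>=1
    C->G: in-degree(G)=2, level(G)>=1
  process E: level=0
    E->B: in-degree(B)=1, level(B)>=1
  process D: level=1
    D->F: in-degree(F)=0, level(F)=2, enqueue
    D->G: in-degree(G)=1, level(G)>=2
  process F: level=2
    F->A: in-degree(A)=1, level(A)>=3
    F->B: in-degree(B)=0, level(B)=3, enqueue
    F->G: in-degree(G)=0, level(G)=3, enqueue
  process B: level=3
    B->A: in-degree(A)=0, level(A)=4, enqueue
  process G: level=3
  process A: level=4
All levels: A:4, B:3, C:0, D:1, E:0, F:2, G:3
level(B) = 3

Answer: 3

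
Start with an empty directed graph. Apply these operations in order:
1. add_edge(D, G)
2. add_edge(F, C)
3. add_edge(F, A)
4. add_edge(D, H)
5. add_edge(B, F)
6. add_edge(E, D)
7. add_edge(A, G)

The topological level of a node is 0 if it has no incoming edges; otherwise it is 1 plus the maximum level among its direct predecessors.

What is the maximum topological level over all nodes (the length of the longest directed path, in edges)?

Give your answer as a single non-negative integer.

Answer: 3

Derivation:
Op 1: add_edge(D, G). Edges now: 1
Op 2: add_edge(F, C). Edges now: 2
Op 3: add_edge(F, A). Edges now: 3
Op 4: add_edge(D, H). Edges now: 4
Op 5: add_edge(B, F). Edges now: 5
Op 6: add_edge(E, D). Edges now: 6
Op 7: add_edge(A, G). Edges now: 7
Compute levels (Kahn BFS):
  sources (in-degree 0): B, E
  process B: level=0
    B->F: in-degree(F)=0, level(F)=1, enqueue
  process E: level=0
    E->D: in-degree(D)=0, level(D)=1, enqueue
  process F: level=1
    F->A: in-degree(A)=0, level(A)=2, enqueue
    F->C: in-degree(C)=0, level(C)=2, enqueue
  process D: level=1
    D->G: in-degree(G)=1, level(G)>=2
    D->H: in-degree(H)=0, level(H)=2, enqueue
  process A: level=2
    A->G: in-degree(G)=0, level(G)=3, enqueue
  process C: level=2
  process H: level=2
  process G: level=3
All levels: A:2, B:0, C:2, D:1, E:0, F:1, G:3, H:2
max level = 3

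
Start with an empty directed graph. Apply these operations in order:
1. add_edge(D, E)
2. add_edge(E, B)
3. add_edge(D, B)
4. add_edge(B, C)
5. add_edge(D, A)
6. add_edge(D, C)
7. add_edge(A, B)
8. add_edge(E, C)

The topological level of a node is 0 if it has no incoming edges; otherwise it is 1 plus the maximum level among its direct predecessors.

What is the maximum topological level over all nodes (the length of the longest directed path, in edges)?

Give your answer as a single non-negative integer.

Op 1: add_edge(D, E). Edges now: 1
Op 2: add_edge(E, B). Edges now: 2
Op 3: add_edge(D, B). Edges now: 3
Op 4: add_edge(B, C). Edges now: 4
Op 5: add_edge(D, A). Edges now: 5
Op 6: add_edge(D, C). Edges now: 6
Op 7: add_edge(A, B). Edges now: 7
Op 8: add_edge(E, C). Edges now: 8
Compute levels (Kahn BFS):
  sources (in-degree 0): D
  process D: level=0
    D->A: in-degree(A)=0, level(A)=1, enqueue
    D->B: in-degree(B)=2, level(B)>=1
    D->C: in-degree(C)=2, level(C)>=1
    D->E: in-degree(E)=0, level(E)=1, enqueue
  process A: level=1
    A->B: in-degree(B)=1, level(B)>=2
  process E: level=1
    E->B: in-degree(B)=0, level(B)=2, enqueue
    E->C: in-degree(C)=1, level(C)>=2
  process B: level=2
    B->C: in-degree(C)=0, level(C)=3, enqueue
  process C: level=3
All levels: A:1, B:2, C:3, D:0, E:1
max level = 3

Answer: 3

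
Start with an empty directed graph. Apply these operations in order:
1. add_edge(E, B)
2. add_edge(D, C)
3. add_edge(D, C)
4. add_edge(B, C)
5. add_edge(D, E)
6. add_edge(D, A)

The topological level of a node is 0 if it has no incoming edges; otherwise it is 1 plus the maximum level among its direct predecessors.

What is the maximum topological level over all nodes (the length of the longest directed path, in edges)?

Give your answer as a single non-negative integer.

Op 1: add_edge(E, B). Edges now: 1
Op 2: add_edge(D, C). Edges now: 2
Op 3: add_edge(D, C) (duplicate, no change). Edges now: 2
Op 4: add_edge(B, C). Edges now: 3
Op 5: add_edge(D, E). Edges now: 4
Op 6: add_edge(D, A). Edges now: 5
Compute levels (Kahn BFS):
  sources (in-degree 0): D
  process D: level=0
    D->A: in-degree(A)=0, level(A)=1, enqueue
    D->C: in-degree(C)=1, level(C)>=1
    D->E: in-degree(E)=0, level(E)=1, enqueue
  process A: level=1
  process E: level=1
    E->B: in-degree(B)=0, level(B)=2, enqueue
  process B: level=2
    B->C: in-degree(C)=0, level(C)=3, enqueue
  process C: level=3
All levels: A:1, B:2, C:3, D:0, E:1
max level = 3

Answer: 3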